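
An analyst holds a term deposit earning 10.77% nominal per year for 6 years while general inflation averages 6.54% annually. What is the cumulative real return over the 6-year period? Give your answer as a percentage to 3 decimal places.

26.316%

The annual real rate is (1+10.77%)/(1+6.54%) − 1 = 3.9703%.
Compounded over 6 years: (1 + 0.039703)^6 − 1 ≈ 0.26316.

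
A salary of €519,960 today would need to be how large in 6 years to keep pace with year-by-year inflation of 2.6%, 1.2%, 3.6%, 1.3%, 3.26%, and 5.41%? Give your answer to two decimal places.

€616,709.93

Cumulative price-level factor: 1.026 × 1.012 × 1.036 × 1.013 × 1.0326 × 1.0541 ≈ 1.1860718760.
The nominal amount required is €519,960 scaled up by that factor.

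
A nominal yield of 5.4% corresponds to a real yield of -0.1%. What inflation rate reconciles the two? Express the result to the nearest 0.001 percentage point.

5.506%

From (1+r_nom) = (1+r_real)(1+π), we get 1+π = (1 + 5.4%)/(1 − 0.1%) = 1.054/0.999 ≈ 1.05506.
So π ≈ 5.5055%.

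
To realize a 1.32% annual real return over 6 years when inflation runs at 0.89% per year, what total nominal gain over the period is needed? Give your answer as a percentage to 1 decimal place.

14.1%

Required annual nominal rate: (1+1.32%)(1+0.89%) − 1 = 2.221748%.
Cumulative over 6 years: (1 + 0.02221748)^6 − 1 ≈ 0.14093.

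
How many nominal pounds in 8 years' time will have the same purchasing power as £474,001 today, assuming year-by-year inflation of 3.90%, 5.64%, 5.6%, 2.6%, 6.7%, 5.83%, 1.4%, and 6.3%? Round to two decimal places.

Cumulative price-level factor: 1.0390 × 1.0564 × 1.056 × 1.026 × 1.067 × 1.0583 × 1.014 × 1.063 ≈ 1.4474369470.
Multiplying £474,001 by the price-level factor gives the future nominal sum.

£686,086.56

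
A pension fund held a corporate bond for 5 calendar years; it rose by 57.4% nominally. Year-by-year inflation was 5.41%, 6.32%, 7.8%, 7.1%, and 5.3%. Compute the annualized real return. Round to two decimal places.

Cumulative inflation factor: 1.0541 × 1.0632 × 1.078 × 1.071 × 1.053 ≈ 1.36249.
Nominal growth factor: 1.57400. Real growth factor = 1.57400 / 1.36249 ≈ 1.15524.
Annualized: 1.15524^(1/5) − 1 ≈ 0.02928.

2.93%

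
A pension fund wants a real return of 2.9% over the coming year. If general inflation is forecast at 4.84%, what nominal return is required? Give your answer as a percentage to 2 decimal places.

7.88%

By the Fisher equation, 1 + r_nom = (1 + 2.9%)(1 + 4.84%) = 1.029 × 1.0484 = 1.0788036.
So r_nom = 7.88036%.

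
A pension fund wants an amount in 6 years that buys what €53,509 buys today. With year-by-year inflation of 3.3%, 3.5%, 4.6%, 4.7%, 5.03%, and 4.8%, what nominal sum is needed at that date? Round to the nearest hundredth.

€68,963.69

Cumulative price-level factor: 1.033 × 1.035 × 1.046 × 1.047 × 1.0503 × 1.048 ≈ 1.2888242104.
The nominal amount required is €53,509 scaled up by that factor.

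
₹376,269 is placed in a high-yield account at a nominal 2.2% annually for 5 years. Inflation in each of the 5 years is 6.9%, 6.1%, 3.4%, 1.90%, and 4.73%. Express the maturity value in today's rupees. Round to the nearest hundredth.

₹335,192.28

Nominal value at maturity: ₹376,269 × (1 + 2.2%)^5 ≈ ₹419,520.24.
Price-level factor over 5 years: 1.069 × 1.061 × 1.034 × 1.0190 × 1.0473 ≈ 1.2515808669.
The maturity value deflated by that factor is the answer in today's purchasing power.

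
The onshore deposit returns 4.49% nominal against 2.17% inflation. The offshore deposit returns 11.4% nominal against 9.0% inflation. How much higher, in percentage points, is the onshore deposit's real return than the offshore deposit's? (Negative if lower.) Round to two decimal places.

0.07

The onshore deposit real return: 1.0449/1.0217 − 1 = 2.271%.
The offshore deposit real return: 1.114/1.090 − 1 = 2.202%.
Difference: 2.271 − 2.202 = 0.069 pp.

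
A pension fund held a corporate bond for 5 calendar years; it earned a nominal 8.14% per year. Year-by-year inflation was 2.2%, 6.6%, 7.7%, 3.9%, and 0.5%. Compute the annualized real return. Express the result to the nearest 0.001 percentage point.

3.835%

Cumulative inflation factor: 1.022 × 1.066 × 1.077 × 1.039 × 1.005 ≈ 1.22520.
Nominal growth factor: 1.47888. Real growth factor = 1.47888 / 1.22520 ≈ 1.20705.
Annualized: 1.20705^(1/5) − 1 ≈ 0.03835.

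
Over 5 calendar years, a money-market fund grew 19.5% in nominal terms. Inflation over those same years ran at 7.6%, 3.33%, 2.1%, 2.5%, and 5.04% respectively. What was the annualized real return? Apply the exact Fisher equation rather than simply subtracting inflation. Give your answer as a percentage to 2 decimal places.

Cumulative inflation factor: 1.076 × 1.0333 × 1.021 × 1.025 × 1.0504 ≈ 1.22220.
Nominal growth factor: 1.19500. Real growth factor = 1.19500 / 1.22220 ≈ 0.97774.
Annualized: 0.97774^(1/5) − 1 ≈ -0.00449.

-0.45%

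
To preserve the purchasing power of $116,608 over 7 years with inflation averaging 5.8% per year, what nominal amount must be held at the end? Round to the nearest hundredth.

Cumulative price-level factor: (1+5.8%)^7 ≈ 1.4838830495.
The nominal amount required is $116,608 scaled up by that factor.

$173,032.63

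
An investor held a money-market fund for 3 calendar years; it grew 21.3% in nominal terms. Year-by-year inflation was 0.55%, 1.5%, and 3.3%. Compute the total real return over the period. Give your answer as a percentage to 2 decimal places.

Cumulative inflation factor: 1.0055 × 1.015 × 1.033 ≈ 1.05426.
Nominal growth factor: 1.21300. Real growth factor = 1.21300 / 1.05426 ≈ 1.15057.
Total real return ≈ 15.0568%.

15.06%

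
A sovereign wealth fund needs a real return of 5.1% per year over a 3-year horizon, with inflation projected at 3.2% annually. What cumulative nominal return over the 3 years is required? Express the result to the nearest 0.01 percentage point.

Required annual nominal rate: (1+5.1%)(1+3.2%) − 1 = 8.4632%.
Cumulative over 3 years: (1 + 0.084632)^3 − 1 ≈ 0.27599.

27.60%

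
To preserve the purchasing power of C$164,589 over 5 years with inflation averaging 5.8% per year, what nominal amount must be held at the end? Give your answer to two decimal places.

Cumulative price-level factor: (1+5.8%)^5 ≈ 1.3256483588.
The nominal amount required is C$164,589 scaled up by that factor.

C$218,187.14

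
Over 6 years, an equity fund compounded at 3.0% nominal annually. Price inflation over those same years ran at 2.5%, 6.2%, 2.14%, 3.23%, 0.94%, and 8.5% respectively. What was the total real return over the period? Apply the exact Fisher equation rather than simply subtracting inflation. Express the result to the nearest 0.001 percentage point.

-5.010%

Cumulative inflation factor: 1.025 × 1.062 × 1.0214 × 1.0323 × 1.0094 × 1.085 ≈ 1.25702.
Nominal growth factor: 1.19405. Real growth factor = 1.19405 / 1.25702 ≈ 0.94990.
Total real return ≈ -5.0095%.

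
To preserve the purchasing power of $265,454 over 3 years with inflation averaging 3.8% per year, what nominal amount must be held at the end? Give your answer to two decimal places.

$296,880.27

Cumulative price-level factor: (1+3.8%)^3 = 1.118386872.
Multiplying $265,454 by the price-level factor gives the future nominal sum.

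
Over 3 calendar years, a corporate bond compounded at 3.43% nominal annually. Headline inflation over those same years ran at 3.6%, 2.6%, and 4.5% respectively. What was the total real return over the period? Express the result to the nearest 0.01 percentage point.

Cumulative inflation factor: 1.036 × 1.026 × 1.045 ≈ 1.11077.
Nominal growth factor: 1.10647. Real growth factor = 1.10647 / 1.11077 ≈ 0.99613.
Total real return ≈ -0.3870%.

-0.39%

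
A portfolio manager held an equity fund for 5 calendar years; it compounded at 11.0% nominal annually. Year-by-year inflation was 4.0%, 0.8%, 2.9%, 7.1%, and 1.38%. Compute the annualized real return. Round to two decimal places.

Cumulative inflation factor: 1.040 × 1.008 × 1.029 × 1.071 × 1.0138 ≈ 1.17125.
Nominal growth factor: 1.68506. Real growth factor = 1.68506 / 1.17125 ≈ 1.43868.
Annualized: 1.43868^(1/5) − 1 ≈ 0.07546.

7.55%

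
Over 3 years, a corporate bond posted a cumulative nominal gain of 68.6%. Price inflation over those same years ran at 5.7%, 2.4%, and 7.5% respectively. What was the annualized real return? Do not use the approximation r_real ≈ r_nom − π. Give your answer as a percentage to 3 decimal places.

13.160%

Cumulative inflation factor: 1.057 × 1.024 × 1.075 ≈ 1.16355.
Nominal growth factor: 1.68600. Real growth factor = 1.68600 / 1.16355 ≈ 1.44902.
Annualized: 1.44902^(1/3) − 1 ≈ 0.13160.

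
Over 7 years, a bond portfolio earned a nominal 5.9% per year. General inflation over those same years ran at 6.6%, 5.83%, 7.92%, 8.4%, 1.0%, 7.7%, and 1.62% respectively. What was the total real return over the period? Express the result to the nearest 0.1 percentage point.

2.4%

Cumulative inflation factor: 1.066 × 1.0583 × 1.0792 × 1.084 × 1.010 × 1.077 × 1.0162 ≈ 1.45886.
Nominal growth factor: 1.49373. Real growth factor = 1.49373 / 1.45886 ≈ 1.02390.
Total real return ≈ 2.3902%.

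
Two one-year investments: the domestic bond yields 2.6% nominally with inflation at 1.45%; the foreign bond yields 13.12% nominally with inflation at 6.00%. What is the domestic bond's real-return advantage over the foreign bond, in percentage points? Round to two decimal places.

-5.58

The domestic bond real return: 1.026/1.0145 − 1 = 1.134%.
The foreign bond real return: 1.1312/1.0600 − 1 = 6.717%.
Difference: 1.134 − 6.717 = -5.583 pp.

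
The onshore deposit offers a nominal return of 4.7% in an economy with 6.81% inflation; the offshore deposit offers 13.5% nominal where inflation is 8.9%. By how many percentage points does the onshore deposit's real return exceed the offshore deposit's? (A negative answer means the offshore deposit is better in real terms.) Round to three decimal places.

-6.200

The onshore deposit real return: 1.047/1.0681 − 1 = -1.9755%.
The offshore deposit real return: 1.135/1.089 − 1 = 4.2241%.
Difference: -1.9755 − 4.2241 = -6.1996 pp.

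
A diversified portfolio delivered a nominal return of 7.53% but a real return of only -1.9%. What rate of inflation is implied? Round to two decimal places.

9.61%

From (1+r_nom) = (1+r_real)(1+π), we get 1+π = (1 + 7.53%)/(1 − 1.9%) = 1.0753/0.981 ≈ 1.09613.
So π ≈ 9.6126%.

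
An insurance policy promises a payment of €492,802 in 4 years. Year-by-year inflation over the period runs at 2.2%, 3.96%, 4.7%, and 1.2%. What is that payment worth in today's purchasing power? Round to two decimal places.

Price-level factor over 4 years: 1.022 × 1.0396 × 1.047 × 1.012 ≈ 1.1257562346.
Purchasing power today: €492,802 divided by that factor.

€437,751.96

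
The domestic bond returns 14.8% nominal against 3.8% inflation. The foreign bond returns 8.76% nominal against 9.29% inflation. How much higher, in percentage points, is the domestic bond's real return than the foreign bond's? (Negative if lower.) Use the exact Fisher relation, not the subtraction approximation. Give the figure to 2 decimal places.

The domestic bond real return: 1.148/1.038 − 1 = 10.597%.
The foreign bond real return: 1.0876/1.0929 − 1 = -0.485%.
Difference: 10.597 − (-0.485) = 11.082 pp.

11.08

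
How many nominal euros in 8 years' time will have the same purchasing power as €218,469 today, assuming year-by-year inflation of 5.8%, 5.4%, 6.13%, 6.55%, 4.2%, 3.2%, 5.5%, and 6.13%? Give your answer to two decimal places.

Cumulative price-level factor: 1.058 × 1.054 × 1.0613 × 1.0655 × 1.042 × 1.032 × 1.055 × 1.0613 ≈ 1.5182942139.
The nominal amount required is €218,469 scaled up by that factor.

€331,700.22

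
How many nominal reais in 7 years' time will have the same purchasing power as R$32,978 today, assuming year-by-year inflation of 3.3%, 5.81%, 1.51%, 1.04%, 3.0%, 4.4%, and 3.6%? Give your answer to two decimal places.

R$41,186.13

Cumulative price-level factor: 1.033 × 1.0581 × 1.0151 × 1.0104 × 1.030 × 1.044 × 1.036 ≈ 1.2488971657.
Multiplying R$32,978 by the price-level factor gives the future nominal sum.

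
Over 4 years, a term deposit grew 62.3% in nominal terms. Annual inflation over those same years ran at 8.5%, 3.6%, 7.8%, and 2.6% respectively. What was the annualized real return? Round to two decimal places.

6.89%

Cumulative inflation factor: 1.085 × 1.036 × 1.078 × 1.026 ≈ 1.24324.
Nominal growth factor: 1.62300. Real growth factor = 1.62300 / 1.24324 ≈ 1.30546.
Annualized: 1.30546^(1/4) − 1 ≈ 0.06891.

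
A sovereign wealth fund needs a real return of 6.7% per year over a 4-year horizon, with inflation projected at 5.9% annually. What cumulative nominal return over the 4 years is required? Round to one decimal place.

63.0%

Required annual nominal rate: (1+6.7%)(1+5.9%) − 1 = 12.9953%.
Cumulative over 4 years: (1 + 0.129953)^4 − 1 ≈ 0.63020.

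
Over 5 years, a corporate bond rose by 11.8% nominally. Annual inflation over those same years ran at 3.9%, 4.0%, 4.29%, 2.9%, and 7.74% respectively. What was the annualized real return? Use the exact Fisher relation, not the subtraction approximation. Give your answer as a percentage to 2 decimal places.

-2.20%

Cumulative inflation factor: 1.039 × 1.040 × 1.0429 × 1.029 × 1.0774 ≈ 1.24935.
Nominal growth factor: 1.11800. Real growth factor = 1.11800 / 1.24935 ≈ 0.89487.
Annualized: 0.89487^(1/5) − 1 ≈ -0.02197.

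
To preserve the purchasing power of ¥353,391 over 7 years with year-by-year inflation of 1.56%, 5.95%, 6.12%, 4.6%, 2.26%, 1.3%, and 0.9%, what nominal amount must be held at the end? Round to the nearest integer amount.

¥441,179

Cumulative price-level factor: 1.0156 × 1.0595 × 1.0612 × 1.046 × 1.0226 × 1.013 × 1.009 ≈ 1.2484150026.
Multiplying ¥353,391 by the price-level factor gives the future nominal sum.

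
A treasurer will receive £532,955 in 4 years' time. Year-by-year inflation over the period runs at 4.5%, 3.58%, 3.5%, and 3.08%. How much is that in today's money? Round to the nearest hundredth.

£461,512.62

Price-level factor over 4 years: 1.045 × 1.0358 × 1.035 × 1.0308 ≈ 1.1548004829.
Purchasing power today: £532,955 divided by that factor.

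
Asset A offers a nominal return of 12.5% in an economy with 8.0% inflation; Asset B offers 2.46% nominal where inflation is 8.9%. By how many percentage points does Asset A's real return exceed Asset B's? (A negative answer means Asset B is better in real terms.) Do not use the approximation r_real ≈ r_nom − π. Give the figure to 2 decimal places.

10.08

Asset A real return: 1.125/1.080 − 1 = 4.167%.
Asset B real return: 1.0246/1.089 − 1 = -5.914%.
Difference: 4.167 − (-5.914) = 10.081 pp.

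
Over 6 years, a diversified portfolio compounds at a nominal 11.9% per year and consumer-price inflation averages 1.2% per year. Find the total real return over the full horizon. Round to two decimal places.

82.77%

The annual real rate is (1+11.9%)/(1+1.2%) − 1 = 10.5731%.
Compounded over 6 years: (1 + 0.105731)^6 − 1 ≈ 0.82767.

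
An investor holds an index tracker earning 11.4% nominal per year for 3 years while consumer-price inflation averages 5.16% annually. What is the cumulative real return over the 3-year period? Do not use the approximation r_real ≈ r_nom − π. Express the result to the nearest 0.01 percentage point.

18.88%

The annual real rate is (1+11.4%)/(1+5.16%) − 1 = 5.9338%.
Compounded over 3 years: (1 + 0.059338)^3 − 1 ≈ 0.18879.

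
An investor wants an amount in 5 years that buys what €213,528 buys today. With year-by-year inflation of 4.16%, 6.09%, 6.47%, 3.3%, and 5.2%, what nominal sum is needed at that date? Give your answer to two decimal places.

Cumulative price-level factor: 1.0416 × 1.0609 × 1.0647 × 1.033 × 1.052 ≈ 1.2785530013.
Multiplying €213,528 by the price-level factor gives the future nominal sum.

€273,006.87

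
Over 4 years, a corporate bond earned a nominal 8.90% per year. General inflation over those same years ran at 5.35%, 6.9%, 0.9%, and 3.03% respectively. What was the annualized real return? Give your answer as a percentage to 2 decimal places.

4.69%

Cumulative inflation factor: 1.0535 × 1.069 × 1.009 × 1.0303 ≈ 1.17076.
Nominal growth factor: 1.40641. Real growth factor = 1.40641 / 1.17076 ≈ 1.20128.
Annualized: 1.20128^(1/4) − 1 ≈ 0.04691.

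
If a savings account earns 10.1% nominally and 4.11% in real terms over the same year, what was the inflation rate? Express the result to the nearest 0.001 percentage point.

From (1+r_nom) = (1+r_real)(1+π), we get 1+π = (1 + 10.1%)/(1 + 4.11%) = 1.101/1.0411 ≈ 1.05754.
So π ≈ 5.7535%.

5.754%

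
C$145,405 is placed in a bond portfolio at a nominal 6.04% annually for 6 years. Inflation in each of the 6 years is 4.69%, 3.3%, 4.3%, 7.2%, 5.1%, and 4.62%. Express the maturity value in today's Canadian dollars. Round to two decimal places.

C$155,487.55

Nominal value at maturity: C$145,405 × (1 + 6.04%)^6 ≈ C$206,727.22.
Price-level factor over 6 years: 1.0469 × 1.033 × 1.043 × 1.072 × 1.051 × 1.0462 ≈ 1.3295419561.
Dividing the nominal maturity value by the price-level factor gives the value in today's money.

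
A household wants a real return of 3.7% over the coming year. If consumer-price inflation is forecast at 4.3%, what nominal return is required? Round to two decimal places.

By the Fisher equation, 1 + r_nom = (1 + 3.7%)(1 + 4.3%) = 1.037 × 1.043 = 1.081591.
So r_nom = 8.1591%.

8.16%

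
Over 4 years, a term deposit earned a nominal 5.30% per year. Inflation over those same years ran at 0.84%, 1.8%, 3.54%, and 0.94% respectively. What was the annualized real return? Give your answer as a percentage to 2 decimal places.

Cumulative inflation factor: 1.0084 × 1.018 × 1.0354 × 1.0094 ≈ 1.07288.
Nominal growth factor: 1.22946. Real growth factor = 1.22946 / 1.07288 ≈ 1.14594.
Annualized: 1.14594^(1/4) − 1 ≈ 0.03464.

3.46%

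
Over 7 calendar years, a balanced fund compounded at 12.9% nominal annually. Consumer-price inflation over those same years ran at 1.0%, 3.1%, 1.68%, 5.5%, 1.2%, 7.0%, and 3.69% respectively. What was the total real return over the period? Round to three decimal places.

86.418%

Cumulative inflation factor: 1.010 × 1.031 × 1.0168 × 1.055 × 1.012 × 1.070 × 1.0369 ≈ 1.25421.
Nominal growth factor: 2.33807. Real growth factor = 2.33807 / 1.25421 ≈ 1.86418.
Total real return ≈ 86.4182%.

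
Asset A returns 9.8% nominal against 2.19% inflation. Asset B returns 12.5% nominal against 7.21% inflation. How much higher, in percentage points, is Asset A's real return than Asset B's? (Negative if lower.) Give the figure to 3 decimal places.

Asset A real return: 1.098/1.0219 − 1 = 7.4469%.
Asset B real return: 1.125/1.0721 − 1 = 4.9342%.
Difference: 7.4469 − 4.9342 = 2.5127 pp.

2.513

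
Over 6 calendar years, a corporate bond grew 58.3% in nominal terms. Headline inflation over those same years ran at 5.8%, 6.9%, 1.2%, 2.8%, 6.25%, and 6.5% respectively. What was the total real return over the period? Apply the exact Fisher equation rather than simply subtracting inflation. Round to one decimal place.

Cumulative inflation factor: 1.058 × 1.069 × 1.012 × 1.028 × 1.0625 × 1.065 ≈ 1.33142.
Nominal growth factor: 1.58300. Real growth factor = 1.58300 / 1.33142 ≈ 1.18895.
Total real return ≈ 18.8955%.

18.9%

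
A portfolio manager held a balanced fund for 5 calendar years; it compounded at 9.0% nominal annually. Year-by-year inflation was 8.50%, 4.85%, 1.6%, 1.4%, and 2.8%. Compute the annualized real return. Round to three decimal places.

5.013%

Cumulative inflation factor: 1.0850 × 1.0485 × 1.016 × 1.014 × 1.028 ≈ 1.20482.
Nominal growth factor: 1.53862. Real growth factor = 1.53862 / 1.20482 ≈ 1.27705.
Annualized: 1.27705^(1/5) − 1 ≈ 0.05013.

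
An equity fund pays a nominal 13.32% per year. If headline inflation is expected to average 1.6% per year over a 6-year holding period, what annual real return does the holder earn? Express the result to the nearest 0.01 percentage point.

11.54%

With constant rates the annual real return is the same each year: (1+13.32%)/(1+1.6%) − 1 = 0.11535.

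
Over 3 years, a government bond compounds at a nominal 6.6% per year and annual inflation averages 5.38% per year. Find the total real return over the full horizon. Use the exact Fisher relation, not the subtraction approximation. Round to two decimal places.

The annual real rate is (1+6.6%)/(1+5.38%) − 1 = 1.1577%.
Compounded over 3 years: (1 + 0.011577)^3 − 1 ≈ 0.03514.

3.51%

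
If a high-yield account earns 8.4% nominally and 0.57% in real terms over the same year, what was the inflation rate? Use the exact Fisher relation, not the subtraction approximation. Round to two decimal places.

7.79%

From (1+r_nom) = (1+r_real)(1+π), we get 1+π = (1 + 8.4%)/(1 + 0.57%) = 1.084/1.0057 ≈ 1.07786.
So π ≈ 7.7856%.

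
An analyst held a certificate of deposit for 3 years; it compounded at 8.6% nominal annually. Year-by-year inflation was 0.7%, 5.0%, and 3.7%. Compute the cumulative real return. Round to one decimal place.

16.8%

Cumulative inflation factor: 1.007 × 1.050 × 1.037 ≈ 1.09647.
Nominal growth factor: 1.28082. Real growth factor = 1.28082 / 1.09647 ≈ 1.16813.
Total real return ≈ 16.8132%.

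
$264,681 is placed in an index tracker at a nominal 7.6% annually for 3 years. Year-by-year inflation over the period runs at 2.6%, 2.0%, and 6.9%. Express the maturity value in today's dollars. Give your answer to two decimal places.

$294,736.79

Nominal value at maturity: $264,681 × (1 + 7.6%)^3 ≈ $329,730.85.
Price-level factor over 3 years: 1.026 × 1.020 × 1.069 = 1.11872988.
Dividing the nominal maturity value by the price-level factor gives the value in today's money.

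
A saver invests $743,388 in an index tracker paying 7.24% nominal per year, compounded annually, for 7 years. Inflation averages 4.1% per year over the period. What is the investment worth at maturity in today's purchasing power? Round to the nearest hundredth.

Nominal value at maturity: $743,388 × (1 + 7.24%)^7 ≈ $1,212,587.77.
Price-level factor over 7 years: (1 + 4.1%)^7 ≈ 1.3248146031.
The maturity value deflated by that factor is the answer in today's purchasing power.

$915,288.65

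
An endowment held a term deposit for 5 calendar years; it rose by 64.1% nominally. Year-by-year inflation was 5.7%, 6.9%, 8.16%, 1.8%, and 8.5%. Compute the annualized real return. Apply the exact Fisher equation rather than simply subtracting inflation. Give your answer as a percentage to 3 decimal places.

3.983%

Cumulative inflation factor: 1.057 × 1.069 × 1.0816 × 1.018 × 1.085 ≈ 1.34989.
Nominal growth factor: 1.64100. Real growth factor = 1.64100 / 1.34989 ≈ 1.21566.
Annualized: 1.21566^(1/5) − 1 ≈ 0.03983.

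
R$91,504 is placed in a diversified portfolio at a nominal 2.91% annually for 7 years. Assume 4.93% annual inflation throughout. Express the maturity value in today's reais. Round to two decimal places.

R$79,862.96

Nominal value at maturity: R$91,504 × (1 + 2.91%)^7 ≈ R$111,851.84.
Price-level factor over 7 years: (1 + 4.93%)^7 ≈ 1.4005470724.
The maturity value deflated by that factor is the answer in today's purchasing power.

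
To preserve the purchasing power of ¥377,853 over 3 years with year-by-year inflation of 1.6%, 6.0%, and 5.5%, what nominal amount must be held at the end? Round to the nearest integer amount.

¥429,314

Cumulative price-level factor: 1.016 × 1.060 × 1.055 = 1.1361928.
Multiplying ¥377,853 by the price-level factor gives the future nominal sum.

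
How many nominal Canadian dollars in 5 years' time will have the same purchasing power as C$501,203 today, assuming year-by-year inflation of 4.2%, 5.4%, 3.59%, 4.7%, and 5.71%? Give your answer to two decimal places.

C$631,106.39

Cumulative price-level factor: 1.042 × 1.054 × 1.0359 × 1.047 × 1.0571 ≈ 1.2591831905.
The nominal amount required is C$501,203 scaled up by that factor.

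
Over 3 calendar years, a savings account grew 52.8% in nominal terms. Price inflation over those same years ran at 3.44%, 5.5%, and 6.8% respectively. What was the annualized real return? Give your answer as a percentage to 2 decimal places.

Cumulative inflation factor: 1.0344 × 1.055 × 1.068 ≈ 1.16550.
Nominal growth factor: 1.52800. Real growth factor = 1.52800 / 1.16550 ≈ 1.31103.
Annualized: 1.31103^(1/3) − 1 ≈ 0.09447.

9.45%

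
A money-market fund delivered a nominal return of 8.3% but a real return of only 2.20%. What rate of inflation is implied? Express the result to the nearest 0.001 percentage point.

From (1+r_nom) = (1+r_real)(1+π), we get 1+π = (1 + 8.3%)/(1 + 2.20%) = 1.083/1.0220 ≈ 1.05969.
So π ≈ 5.9687%.

5.969%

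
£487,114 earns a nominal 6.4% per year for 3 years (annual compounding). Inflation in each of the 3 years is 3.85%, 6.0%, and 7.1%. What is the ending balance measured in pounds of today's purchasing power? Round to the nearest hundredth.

Nominal value at maturity: £487,114 × (1 + 6.4%)^3 ≈ £586,753.24.
Price-level factor over 3 years: 1.0385 × 1.060 × 1.071 = 1.17896751.
Dividing the nominal maturity value by the price-level factor gives the value in today's money.

£497,683.98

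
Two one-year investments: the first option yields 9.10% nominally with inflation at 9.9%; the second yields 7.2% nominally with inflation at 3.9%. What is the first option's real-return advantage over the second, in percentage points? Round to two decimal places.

-3.90

The first option real return: 1.0910/1.099 − 1 = -0.728%.
The second real return: 1.072/1.039 − 1 = 3.176%.
Difference: -0.728 − 3.176 = -3.904 pp.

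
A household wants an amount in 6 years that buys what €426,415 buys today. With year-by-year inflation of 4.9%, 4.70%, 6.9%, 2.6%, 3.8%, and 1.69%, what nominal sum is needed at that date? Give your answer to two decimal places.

€542,194.75

Cumulative price-level factor: 1.049 × 1.0470 × 1.069 × 1.026 × 1.038 × 1.0169 ≈ 1.2715189490.
The nominal amount required is €426,415 scaled up by that factor.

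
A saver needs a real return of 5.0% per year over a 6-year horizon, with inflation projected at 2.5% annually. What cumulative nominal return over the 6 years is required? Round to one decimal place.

55.4%

Required annual nominal rate: (1+5.0%)(1+2.5%) − 1 = 7.625%.
Cumulative over 6 years: (1 + 0.07625)^6 − 1 ≈ 0.55410.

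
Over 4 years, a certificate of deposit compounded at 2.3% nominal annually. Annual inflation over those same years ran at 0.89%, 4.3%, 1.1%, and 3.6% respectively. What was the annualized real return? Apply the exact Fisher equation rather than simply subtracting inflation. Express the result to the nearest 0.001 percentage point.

Cumulative inflation factor: 1.0089 × 1.043 × 1.011 × 1.036 ≈ 1.10216.
Nominal growth factor: 1.09522. Real growth factor = 1.09522 / 1.10216 ≈ 0.99371.
Annualized: 0.99371^(1/4) − 1 ≈ -0.00158.

-0.158%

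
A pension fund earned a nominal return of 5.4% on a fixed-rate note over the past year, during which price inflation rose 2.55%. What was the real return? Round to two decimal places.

Real return via the Fisher equation: (1 + 5.4%)/(1 + 2.55%) − 1 = 1.054/1.0255 − 1 ≈ 0.02779.

2.78%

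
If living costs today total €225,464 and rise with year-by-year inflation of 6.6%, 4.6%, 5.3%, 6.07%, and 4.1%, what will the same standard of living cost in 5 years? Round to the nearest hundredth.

Cumulative price-level factor: 1.066 × 1.046 × 1.053 × 1.0607 × 1.041 ≈ 1.2964642893.
The nominal amount required is €225,464 scaled up by that factor.

€292,306.02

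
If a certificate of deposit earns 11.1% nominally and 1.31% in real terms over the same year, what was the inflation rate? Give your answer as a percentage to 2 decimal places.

From (1+r_nom) = (1+r_real)(1+π), we get 1+π = (1 + 11.1%)/(1 + 1.31%) = 1.111/1.0131 ≈ 1.09663.
So π ≈ 9.6634%.

9.66%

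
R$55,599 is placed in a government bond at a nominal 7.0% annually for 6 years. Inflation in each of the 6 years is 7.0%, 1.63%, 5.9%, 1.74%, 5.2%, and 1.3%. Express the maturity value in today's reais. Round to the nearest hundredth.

Nominal value at maturity: R$55,599 × (1 + 7.0%)^6 ≈ R$83,439.11.
Price-level factor over 6 years: 1.070 × 1.0163 × 1.059 × 1.0174 × 1.052 × 1.013 ≈ 1.2485863474.
The maturity value deflated by that factor is the answer in today's purchasing power.

R$66,826.86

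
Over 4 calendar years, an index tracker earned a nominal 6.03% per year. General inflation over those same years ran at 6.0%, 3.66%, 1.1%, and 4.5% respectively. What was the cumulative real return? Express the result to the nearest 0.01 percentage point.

Cumulative inflation factor: 1.060 × 1.0366 × 1.011 × 1.045 ≈ 1.16087.
Nominal growth factor: 1.26391. Real growth factor = 1.26391 / 1.16087 ≈ 1.08876.
Total real return ≈ 8.8756%.

8.88%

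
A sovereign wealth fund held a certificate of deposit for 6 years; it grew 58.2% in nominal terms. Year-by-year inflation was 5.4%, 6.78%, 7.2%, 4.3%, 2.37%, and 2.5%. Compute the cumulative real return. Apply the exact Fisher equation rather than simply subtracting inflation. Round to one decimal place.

Cumulative inflation factor: 1.054 × 1.0678 × 1.072 × 1.043 × 1.0237 × 1.025 ≈ 1.32040.
Nominal growth factor: 1.58200. Real growth factor = 1.58200 / 1.32040 ≈ 1.19812.
Total real return ≈ 19.8120%.

19.8%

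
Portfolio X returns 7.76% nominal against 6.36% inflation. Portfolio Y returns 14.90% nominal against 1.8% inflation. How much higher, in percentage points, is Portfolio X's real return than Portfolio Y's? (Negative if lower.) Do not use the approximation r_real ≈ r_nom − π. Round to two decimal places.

Portfolio X real return: 1.0776/1.0636 − 1 = 1.316%.
Portfolio Y real return: 1.1490/1.018 − 1 = 12.868%.
Difference: 1.316 − 12.868 = -11.552 pp.

-11.55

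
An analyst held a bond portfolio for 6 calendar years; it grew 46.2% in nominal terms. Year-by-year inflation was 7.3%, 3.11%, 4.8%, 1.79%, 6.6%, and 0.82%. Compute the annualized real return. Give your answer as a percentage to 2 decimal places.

Cumulative inflation factor: 1.073 × 1.0311 × 1.048 × 1.0179 × 1.066 × 1.0082 ≈ 1.26844.
Nominal growth factor: 1.46200. Real growth factor = 1.46200 / 1.26844 ≈ 1.15259.
Annualized: 1.15259^(1/6) − 1 ≈ 0.02395.

2.40%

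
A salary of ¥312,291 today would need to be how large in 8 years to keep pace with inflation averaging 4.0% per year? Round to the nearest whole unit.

Cumulative price-level factor: (1+4.0%)^8 ≈ 1.3685690504.
The nominal amount required is ¥312,291 scaled up by that factor.

¥427,392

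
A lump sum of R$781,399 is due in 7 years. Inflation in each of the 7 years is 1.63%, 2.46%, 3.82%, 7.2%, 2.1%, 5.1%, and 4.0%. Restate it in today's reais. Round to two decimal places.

Price-level factor over 7 years: 1.0163 × 1.0246 × 1.0382 × 1.072 × 1.021 × 1.051 × 1.040 ≈ 1.2933434990.
Purchasing power today: R$781,399 divided by that factor.

R$604,169.74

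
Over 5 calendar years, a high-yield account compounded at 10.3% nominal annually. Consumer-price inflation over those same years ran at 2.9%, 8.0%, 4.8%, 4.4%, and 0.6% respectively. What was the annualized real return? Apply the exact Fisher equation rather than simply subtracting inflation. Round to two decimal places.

Cumulative inflation factor: 1.029 × 1.080 × 1.048 × 1.044 × 1.006 ≈ 1.22320.
Nominal growth factor: 1.63259. Real growth factor = 1.63259 / 1.22320 ≈ 1.33468.
Annualized: 1.33468^(1/5) − 1 ≈ 0.05944.

5.94%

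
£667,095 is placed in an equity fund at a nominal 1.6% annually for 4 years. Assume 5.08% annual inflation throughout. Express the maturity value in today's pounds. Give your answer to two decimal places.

£583,018.40

Nominal value at maturity: £667,095 × (1 + 1.6%)^4 ≈ £710,824.71.
Price-level factor over 4 years: (1 + 5.08%)^4 ≈ 1.2192148858.
The maturity value deflated by that factor is the answer in today's purchasing power.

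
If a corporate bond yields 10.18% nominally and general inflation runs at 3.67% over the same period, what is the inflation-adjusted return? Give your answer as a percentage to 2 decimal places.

Real return via the Fisher equation: (1 + 10.18%)/(1 + 3.67%) − 1 = 1.1018/1.0367 − 1 ≈ 0.06280.

6.28%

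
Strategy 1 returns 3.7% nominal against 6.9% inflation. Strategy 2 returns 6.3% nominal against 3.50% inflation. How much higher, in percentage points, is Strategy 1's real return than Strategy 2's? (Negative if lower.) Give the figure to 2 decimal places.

Strategy 1 real return: 1.037/1.069 − 1 = -2.993%.
Strategy 2 real return: 1.063/1.0350 − 1 = 2.705%.
Difference: -2.993 − 2.705 = -5.698 pp.

-5.70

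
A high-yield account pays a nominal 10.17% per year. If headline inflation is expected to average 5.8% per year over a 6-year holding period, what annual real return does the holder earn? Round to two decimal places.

4.13%

With constant rates the annual real return is the same each year: (1+10.17%)/(1+5.8%) − 1 = 0.04130.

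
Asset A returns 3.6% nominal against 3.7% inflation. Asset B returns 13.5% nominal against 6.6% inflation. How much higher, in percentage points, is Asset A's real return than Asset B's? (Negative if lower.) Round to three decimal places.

Asset A real return: 1.036/1.037 − 1 = -0.0964%.
Asset B real return: 1.135/1.066 − 1 = 6.4728%.
Difference: -0.0964 − 6.4728 = -6.5692 pp.

-6.569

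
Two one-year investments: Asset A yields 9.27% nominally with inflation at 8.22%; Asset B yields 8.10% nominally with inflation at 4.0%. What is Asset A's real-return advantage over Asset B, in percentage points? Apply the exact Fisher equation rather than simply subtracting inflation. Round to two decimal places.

Asset A real return: 1.0927/1.0822 − 1 = 0.970%.
Asset B real return: 1.0810/1.040 − 1 = 3.942%.
Difference: 0.970 − 3.942 = -2.972 pp.

-2.97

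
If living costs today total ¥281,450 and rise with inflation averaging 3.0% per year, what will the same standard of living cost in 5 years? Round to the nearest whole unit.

Cumulative price-level factor: (1+3.0%)^5 = 1.1592740743.
Multiplying ¥281,450 by the price-level factor gives the future nominal sum.

¥326,278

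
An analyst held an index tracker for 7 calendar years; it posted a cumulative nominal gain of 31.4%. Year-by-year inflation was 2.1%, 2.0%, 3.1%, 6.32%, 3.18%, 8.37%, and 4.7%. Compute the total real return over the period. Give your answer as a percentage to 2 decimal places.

-1.68%

Cumulative inflation factor: 1.021 × 1.020 × 1.031 × 1.0632 × 1.0318 × 1.0837 × 1.047 ≈ 1.33644.
Nominal growth factor: 1.31400. Real growth factor = 1.31400 / 1.33644 ≈ 0.98321.
Total real return ≈ -1.6794%.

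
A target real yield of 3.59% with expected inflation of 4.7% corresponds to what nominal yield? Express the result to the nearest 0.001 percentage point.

By the Fisher equation, 1 + r_nom = (1 + 3.59%)(1 + 4.7%) = 1.0359 × 1.047 = 1.0845873.
So r_nom = 8.45873%.

8.459%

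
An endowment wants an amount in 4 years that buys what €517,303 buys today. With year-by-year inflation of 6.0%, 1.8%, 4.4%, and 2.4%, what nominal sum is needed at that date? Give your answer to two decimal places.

Cumulative price-level factor: 1.060 × 1.018 × 1.044 × 1.024 ≈ 1.1535969485.
The nominal amount required is €517,303 scaled up by that factor.

€596,759.16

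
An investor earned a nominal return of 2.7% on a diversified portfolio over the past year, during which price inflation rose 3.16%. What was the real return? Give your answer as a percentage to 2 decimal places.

Real return via the Fisher equation: (1 + 2.7%)/(1 + 3.16%) − 1 = 1.027/1.0316 − 1 ≈ -0.00446.

-0.45%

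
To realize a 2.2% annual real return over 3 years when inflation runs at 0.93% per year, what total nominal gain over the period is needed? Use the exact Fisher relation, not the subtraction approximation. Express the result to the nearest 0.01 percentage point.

Required annual nominal rate: (1+2.2%)(1+0.93%) − 1 = 3.15046%.
Cumulative over 3 years: (1 + 0.0315046)^3 − 1 ≈ 0.09752.

9.75%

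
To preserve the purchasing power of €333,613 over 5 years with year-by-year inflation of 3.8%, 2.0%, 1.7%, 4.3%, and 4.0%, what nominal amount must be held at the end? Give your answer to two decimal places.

€389,653.96

Cumulative price-level factor: 1.038 × 1.020 × 1.017 × 1.043 × 1.040 ≈ 1.1679819357.
The nominal amount required is €333,613 scaled up by that factor.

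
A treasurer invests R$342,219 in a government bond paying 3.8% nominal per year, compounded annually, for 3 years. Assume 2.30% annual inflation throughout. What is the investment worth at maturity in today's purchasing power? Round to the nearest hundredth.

R$357,494.43

Nominal value at maturity: R$342,219 × (1 + 3.8%)^3 ≈ R$382,733.24.
Price-level factor over 3 years: (1 + 2.30%)^3 = 1.070599167.
Dividing the nominal maturity value by the price-level factor gives the value in today's money.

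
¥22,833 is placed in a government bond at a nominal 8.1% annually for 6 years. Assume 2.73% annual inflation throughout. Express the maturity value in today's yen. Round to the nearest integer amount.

¥30,998

Nominal value at maturity: ¥22,833 × (1 + 8.1%)^6 ≈ ¥36,435.
Price-level factor over 6 years: (1 + 2.73%)^6 ≈ 1.1753947016.
The maturity value deflated by that factor is the answer in today's purchasing power.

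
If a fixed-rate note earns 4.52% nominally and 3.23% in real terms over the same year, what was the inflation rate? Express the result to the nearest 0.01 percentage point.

From (1+r_nom) = (1+r_real)(1+π), we get 1+π = (1 + 4.52%)/(1 + 3.23%) = 1.0452/1.0323 ≈ 1.01250.
So π ≈ 1.2496%.

1.25%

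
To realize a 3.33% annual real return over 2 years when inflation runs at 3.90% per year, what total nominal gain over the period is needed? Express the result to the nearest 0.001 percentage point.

15.261%

Required annual nominal rate: (1+3.33%)(1+3.90%) − 1 = 7.35987%.
Cumulative over 2 years: (1 + 0.0735987)^2 − 1 ≈ 0.15261.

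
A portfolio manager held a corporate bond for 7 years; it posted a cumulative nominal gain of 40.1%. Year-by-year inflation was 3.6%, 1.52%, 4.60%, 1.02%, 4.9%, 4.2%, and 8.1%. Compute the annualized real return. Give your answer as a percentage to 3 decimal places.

0.929%

Cumulative inflation factor: 1.036 × 1.0152 × 1.0460 × 1.0102 × 1.049 × 1.042 × 1.081 ≈ 1.31317.
Nominal growth factor: 1.40100. Real growth factor = 1.40100 / 1.31317 ≈ 1.06689.
Annualized: 1.06689^(1/7) − 1 ≈ 0.00929.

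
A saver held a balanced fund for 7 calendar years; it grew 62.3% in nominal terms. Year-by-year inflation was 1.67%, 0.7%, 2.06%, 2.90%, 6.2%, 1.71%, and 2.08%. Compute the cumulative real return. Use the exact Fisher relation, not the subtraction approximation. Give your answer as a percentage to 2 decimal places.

36.90%

Cumulative inflation factor: 1.0167 × 1.007 × 1.0206 × 1.0290 × 1.062 × 1.0171 × 1.0208 ≈ 1.18556.
Nominal growth factor: 1.62300. Real growth factor = 1.62300 / 1.18556 ≈ 1.36898.
Total real return ≈ 36.8978%.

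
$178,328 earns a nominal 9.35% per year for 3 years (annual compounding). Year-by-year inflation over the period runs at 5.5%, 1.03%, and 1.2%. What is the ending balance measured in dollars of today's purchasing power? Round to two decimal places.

$216,168.58

Nominal value at maturity: $178,328 × (1 + 9.35%)^3 ≈ $233,171.73.
Price-level factor over 3 years: 1.055 × 1.0103 × 1.012 = 1.078656898.
Dividing the nominal maturity value by the price-level factor gives the value in today's money.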